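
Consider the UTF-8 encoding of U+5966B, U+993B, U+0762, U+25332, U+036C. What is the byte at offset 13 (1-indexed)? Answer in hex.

1-indexed offset 13 is 0-indexed offset 12.
U+5966B → 4-byte form F1 99 99 AB at offsets 0–3.
U+993B → 3-byte form E9 A4 BB at offsets 4–6.
U+0762 → 2-byte form DD A2 at offsets 7–8.
U+25332 → 4-byte form F0 A5 8C B2 at offsets 9–12.
Offset 12 falls in char 4's range; it's byte 4 of F0 A5 8C B2 = 0xB2.

0xB2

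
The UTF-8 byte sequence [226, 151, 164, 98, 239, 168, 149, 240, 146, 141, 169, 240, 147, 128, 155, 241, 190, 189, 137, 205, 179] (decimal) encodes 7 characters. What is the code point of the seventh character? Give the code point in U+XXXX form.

Offset 0: leading byte 0xE2 = 11100010 → 3-byte char #1 = E2 97 A4.
Offset 3: leading byte 0x62 = 01100010 → 1-byte char #2 = 62.
Offset 4: leading byte 0xEF = 11101111 → 3-byte char #3 = EF A8 95.
Offset 7: leading byte 0xF0 = 11110000 → 4-byte char #4 = F0 92 8D A9.
Offset 11: leading byte 0xF0 = 11110000 → 4-byte char #5 = F0 93 80 9B.
Offset 15: leading byte 0xF1 = 11110001 → 4-byte char #6 = F1 BE BD 89.
Offset 19: leading byte 0xCD = 11001101 → 2-byte char #7 = CD B3.
Leading byte 0xCD = 11001101 matches 110xxxxx → 2-byte sequence.
Byte 1: 0xCD = 11001101, payload 01101 (5 bits).
Byte 2: 0xB3 = 10110011 (10xxxxxx ✓), payload 110011.
Concatenate: 01101110011 = 0x373 (11 bits → U+0373).

U+0373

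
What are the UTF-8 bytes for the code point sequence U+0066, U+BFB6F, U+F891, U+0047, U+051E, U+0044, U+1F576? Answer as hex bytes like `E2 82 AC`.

66 F2 BF AD AF EF A2 91 47 D4 9E 44 F0 9F 95 B6

U+0066: 1-byte form → 66.
U+BFB6F: 4-byte form → F2 BF AD AF.
U+F891: 3-byte form → EF A2 91.
U+0047: 1-byte form → 47.
U+051E: 2-byte form → D4 9E.
U+0044: 1-byte form → 44.
U+1F576: 4-byte form → F0 9F 95 B6.
Concatenated (16 bytes): 66 F2 BF AD AF EF A2 91 47 D4 9E 44 F0 9F 95 B6.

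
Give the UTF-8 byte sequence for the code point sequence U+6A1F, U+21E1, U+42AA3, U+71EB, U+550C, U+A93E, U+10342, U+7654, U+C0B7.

E6 A8 9F E2 87 A1 F1 82 AA A3 E7 87 AB E5 94 8C EA A4 BE F0 90 8D 82 E7 99 94 EC 82 B7

U+6A1F: 3-byte form → E6 A8 9F.
U+21E1: 3-byte form → E2 87 A1.
U+42AA3: 4-byte form → F1 82 AA A3.
U+71EB: 3-byte form → E7 87 AB.
U+550C: 3-byte form → E5 94 8C.
U+A93E: 3-byte form → EA A4 BE.
U+10342: 4-byte form → F0 90 8D 82.
U+7654: 3-byte form → E7 99 94.
U+C0B7: 3-byte form → EC 82 B7.
Concatenated (29 bytes): E6 A8 9F E2 87 A1 F1 82 AA A3 E7 87 AB E5 94 8C EA A4 BE F0 90 8D 82 E7 99 94 EC 82 B7.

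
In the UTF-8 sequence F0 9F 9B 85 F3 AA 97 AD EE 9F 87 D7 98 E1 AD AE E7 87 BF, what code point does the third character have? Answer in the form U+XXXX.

U+E7C7

Offset 0: leading byte 0xF0 = 11110000 → 4-byte char #1 = F0 9F 9B 85.
Offset 4: leading byte 0xF3 = 11110011 → 4-byte char #2 = F3 AA 97 AD.
Offset 8: leading byte 0xEE = 11101110 → 3-byte char #3 = EE 9F 87.
Leading byte 0xEE = 11101110 matches 1110xxxx → 3-byte sequence.
Byte 1: 0xEE = 11101110, payload 1110 (4 bits).
Byte 2: 0x9F = 10011111 (10xxxxxx ✓), payload 011111.
Byte 3: 0x87 = 10000111 (10xxxxxx ✓), payload 000111.
Concatenate: 1110011111000111 = 0xE7C7 (16 bits → U+E7C7).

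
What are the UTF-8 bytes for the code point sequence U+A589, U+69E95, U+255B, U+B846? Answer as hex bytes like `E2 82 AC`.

EA 96 89 F1 A9 BA 95 E2 95 9B EB A1 86

U+A589: 3-byte form → EA 96 89.
U+69E95: 4-byte form → F1 A9 BA 95.
U+255B: 3-byte form → E2 95 9B.
U+B846: 3-byte form → EB A1 86.
Concatenated (13 bytes): EA 96 89 F1 A9 BA 95 E2 95 9B EB A1 86.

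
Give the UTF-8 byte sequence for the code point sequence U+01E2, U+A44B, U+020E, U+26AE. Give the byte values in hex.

U+01E2: 2-byte form → C7 A2.
U+A44B: 3-byte form → EA 91 8B.
U+020E: 2-byte form → C8 8E.
U+26AE: 3-byte form → E2 9A AE.
Concatenated (10 bytes): C7 A2 EA 91 8B C8 8E E2 9A AE.

C7 A2 EA 91 8B C8 8E E2 9A AE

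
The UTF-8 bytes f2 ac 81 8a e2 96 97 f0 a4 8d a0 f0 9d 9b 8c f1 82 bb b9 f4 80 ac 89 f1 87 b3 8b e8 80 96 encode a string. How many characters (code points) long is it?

8

Byte at offset 0: 0xF2 = 11110010 → 4-byte char (#1). Advance 4.
Byte at offset 4: 0xE2 = 11100010 → 3-byte char (#2). Advance 3.
Byte at offset 7: 0xF0 = 11110000 → 4-byte char (#3). Advance 4.
Byte at offset 11: 0xF0 = 11110000 → 4-byte char (#4). Advance 4.
Byte at offset 15: 0xF1 = 11110001 → 4-byte char (#5). Advance 4.
Byte at offset 19: 0xF4 = 11110100 → 4-byte char (#6). Advance 4.
Byte at offset 23: 0xF1 = 11110001 → 4-byte char (#7). Advance 4.
Byte at offset 27: 0xE8 = 11101000 → 3-byte char (#8). Advance 3.
Reached end at offset 30 after 8 code points.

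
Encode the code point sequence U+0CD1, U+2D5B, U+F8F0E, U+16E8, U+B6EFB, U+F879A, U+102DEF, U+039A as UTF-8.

U+0CD1: 3-byte form → E0 B3 91.
U+2D5B: 3-byte form → E2 B5 9B.
U+F8F0E: 4-byte form → F3 B8 BC 8E.
U+16E8: 3-byte form → E1 9B A8.
U+B6EFB: 4-byte form → F2 B6 BB BB.
U+F879A: 4-byte form → F3 B8 9E 9A.
U+102DEF: 4-byte form → F4 82 B7 AF.
U+039A: 2-byte form → CE 9A.
Concatenated (27 bytes): E0 B3 91 E2 B5 9B F3 B8 BC 8E E1 9B A8 F2 B6 BB BB F3 B8 9E 9A F4 82 B7 AF CE 9A.

E0 B3 91 E2 B5 9B F3 B8 BC 8E E1 9B A8 F2 B6 BB BB F3 B8 9E 9A F4 82 B7 AF CE 9A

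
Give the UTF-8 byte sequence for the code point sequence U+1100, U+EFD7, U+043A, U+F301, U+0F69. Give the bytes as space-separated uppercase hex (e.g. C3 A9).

E1 84 80 EE BF 97 D0 BA EF 8C 81 E0 BD A9

U+1100: 3-byte form → E1 84 80.
U+EFD7: 3-byte form → EE BF 97.
U+043A: 2-byte form → D0 BA.
U+F301: 3-byte form → EF 8C 81.
U+0F69: 3-byte form → E0 BD A9.
Concatenated (14 bytes): E1 84 80 EE BF 97 D0 BA EF 8C 81 E0 BD A9.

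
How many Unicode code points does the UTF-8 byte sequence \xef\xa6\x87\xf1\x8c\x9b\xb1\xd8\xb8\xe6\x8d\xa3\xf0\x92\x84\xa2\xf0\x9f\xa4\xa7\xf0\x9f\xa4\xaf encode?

Byte at offset 0: 0xEF = 11101111 → 3-byte char (#1). Advance 3.
Byte at offset 3: 0xF1 = 11110001 → 4-byte char (#2). Advance 4.
Byte at offset 7: 0xD8 = 11011000 → 2-byte char (#3). Advance 2.
Byte at offset 9: 0xE6 = 11100110 → 3-byte char (#4). Advance 3.
Byte at offset 12: 0xF0 = 11110000 → 4-byte char (#5). Advance 4.
Byte at offset 16: 0xF0 = 11110000 → 4-byte char (#6). Advance 4.
Byte at offset 20: 0xF0 = 11110000 → 4-byte char (#7). Advance 4.
Reached end at offset 24 after 7 code points.

7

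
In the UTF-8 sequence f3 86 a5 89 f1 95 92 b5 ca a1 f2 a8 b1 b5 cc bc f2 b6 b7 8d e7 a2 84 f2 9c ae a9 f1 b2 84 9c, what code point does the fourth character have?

U+A8C75

Offset 0: leading byte 0xF3 = 11110011 → 4-byte char #1 = F3 86 A5 89.
Offset 4: leading byte 0xF1 = 11110001 → 4-byte char #2 = F1 95 92 B5.
Offset 8: leading byte 0xCA = 11001010 → 2-byte char #3 = CA A1.
Offset 10: leading byte 0xF2 = 11110010 → 4-byte char #4 = F2 A8 B1 B5.
Leading byte 0xF2 = 11110010 matches 11110xxx → 4-byte sequence.
Byte 1: 0xF2 = 11110010, payload 010 (3 bits).
Byte 2: 0xA8 = 10101000 (10xxxxxx ✓), payload 101000.
Byte 3: 0xB1 = 10110001 (10xxxxxx ✓), payload 110001.
Byte 4: 0xB5 = 10110101 (10xxxxxx ✓), payload 110101.
Concatenate: 010101000110001110101 = 0xA8C75 (21 bits → U+A8C75).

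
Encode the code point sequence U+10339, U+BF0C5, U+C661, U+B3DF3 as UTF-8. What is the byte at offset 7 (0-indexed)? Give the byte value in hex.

U+10339 → 4-byte form F0 90 8C B9 at offsets 0–3.
U+BF0C5 → 4-byte form F2 BF 83 85 at offsets 4–7.
Offset 7 falls in char 2's range; it's byte 4 of F2 BF 83 85 = 0x85.

0x85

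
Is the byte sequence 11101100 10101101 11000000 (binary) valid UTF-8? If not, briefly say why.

invalid (non-continuation byte where continuation expected)

Leading byte 0xEC = 11101100 → 3-byte form.
Byte 3 is 0xC0 = 11000000, which is not 10xxxxxx — expected a continuation byte.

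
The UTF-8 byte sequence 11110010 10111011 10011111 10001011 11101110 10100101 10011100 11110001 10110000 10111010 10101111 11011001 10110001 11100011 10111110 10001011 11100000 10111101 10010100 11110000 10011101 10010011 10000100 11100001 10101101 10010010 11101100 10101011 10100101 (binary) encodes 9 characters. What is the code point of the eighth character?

U+1B52

Offset 0: leading byte 0xF2 = 11110010 → 4-byte char #1 = F2 BB 9F 8B.
Offset 4: leading byte 0xEE = 11101110 → 3-byte char #2 = EE A5 9C.
Offset 7: leading byte 0xF1 = 11110001 → 4-byte char #3 = F1 B0 BA AF.
Offset 11: leading byte 0xD9 = 11011001 → 2-byte char #4 = D9 B1.
Offset 13: leading byte 0xE3 = 11100011 → 3-byte char #5 = E3 BE 8B.
Offset 16: leading byte 0xE0 = 11100000 → 3-byte char #6 = E0 BD 94.
Offset 19: leading byte 0xF0 = 11110000 → 4-byte char #7 = F0 9D 93 84.
Offset 23: leading byte 0xE1 = 11100001 → 3-byte char #8 = E1 AD 92.
Leading byte 0xE1 = 11100001 matches 1110xxxx → 3-byte sequence.
Byte 1: 0xE1 = 11100001, payload 0001 (4 bits).
Byte 2: 0xAD = 10101101 (10xxxxxx ✓), payload 101101.
Byte 3: 0x92 = 10010010 (10xxxxxx ✓), payload 010010.
Concatenate: 0001101101010010 = 0x1B52 (16 bits → U+1B52).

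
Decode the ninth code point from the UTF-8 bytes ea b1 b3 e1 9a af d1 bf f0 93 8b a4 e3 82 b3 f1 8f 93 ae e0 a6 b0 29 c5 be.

Offset 0: leading byte 0xEA = 11101010 → 3-byte char #1 = EA B1 B3.
Offset 3: leading byte 0xE1 = 11100001 → 3-byte char #2 = E1 9A AF.
Offset 6: leading byte 0xD1 = 11010001 → 2-byte char #3 = D1 BF.
Offset 8: leading byte 0xF0 = 11110000 → 4-byte char #4 = F0 93 8B A4.
Offset 12: leading byte 0xE3 = 11100011 → 3-byte char #5 = E3 82 B3.
Offset 15: leading byte 0xF1 = 11110001 → 4-byte char #6 = F1 8F 93 AE.
Offset 19: leading byte 0xE0 = 11100000 → 3-byte char #7 = E0 A6 B0.
Offset 22: leading byte 0x29 = 00101001 → 1-byte char #8 = 29.
Offset 23: leading byte 0xC5 = 11000101 → 2-byte char #9 = C5 BE.
Leading byte 0xC5 = 11000101 matches 110xxxxx → 2-byte sequence.
Byte 1: 0xC5 = 11000101, payload 00101 (5 bits).
Byte 2: 0xBE = 10111110 (10xxxxxx ✓), payload 111110.
Concatenate: 00101111110 = 0x17E (11 bits → U+017E).

U+017E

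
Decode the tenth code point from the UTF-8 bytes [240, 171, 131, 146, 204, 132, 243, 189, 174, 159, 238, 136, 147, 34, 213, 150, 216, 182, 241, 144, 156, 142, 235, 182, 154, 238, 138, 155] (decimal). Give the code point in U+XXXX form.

U+E29B

Offset 0: leading byte 0xF0 = 11110000 → 4-byte char #1 = F0 AB 83 92.
Offset 4: leading byte 0xCC = 11001100 → 2-byte char #2 = CC 84.
Offset 6: leading byte 0xF3 = 11110011 → 4-byte char #3 = F3 BD AE 9F.
Offset 10: leading byte 0xEE = 11101110 → 3-byte char #4 = EE 88 93.
Offset 13: leading byte 0x22 = 00100010 → 1-byte char #5 = 22.
Offset 14: leading byte 0xD5 = 11010101 → 2-byte char #6 = D5 96.
Offset 16: leading byte 0xD8 = 11011000 → 2-byte char #7 = D8 B6.
Offset 18: leading byte 0xF1 = 11110001 → 4-byte char #8 = F1 90 9C 8E.
Offset 22: leading byte 0xEB = 11101011 → 3-byte char #9 = EB B6 9A.
Offset 25: leading byte 0xEE = 11101110 → 3-byte char #10 = EE 8A 9B.
Leading byte 0xEE = 11101110 matches 1110xxxx → 3-byte sequence.
Byte 1: 0xEE = 11101110, payload 1110 (4 bits).
Byte 2: 0x8A = 10001010 (10xxxxxx ✓), payload 001010.
Byte 3: 0x9B = 10011011 (10xxxxxx ✓), payload 011011.
Concatenate: 1110001010011011 = 0xE29B (16 bits → U+E29B).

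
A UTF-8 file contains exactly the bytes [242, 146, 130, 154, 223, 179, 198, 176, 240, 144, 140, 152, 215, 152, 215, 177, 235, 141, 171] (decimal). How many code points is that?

Byte at offset 0: 0xF2 = 11110010 → 4-byte char (#1). Advance 4.
Byte at offset 4: 0xDF = 11011111 → 2-byte char (#2). Advance 2.
Byte at offset 6: 0xC6 = 11000110 → 2-byte char (#3). Advance 2.
Byte at offset 8: 0xF0 = 11110000 → 4-byte char (#4). Advance 4.
Byte at offset 12: 0xD7 = 11010111 → 2-byte char (#5). Advance 2.
Byte at offset 14: 0xD7 = 11010111 → 2-byte char (#6). Advance 2.
Byte at offset 16: 0xEB = 11101011 → 3-byte char (#7). Advance 3.
Reached end at offset 19 after 7 code points.

7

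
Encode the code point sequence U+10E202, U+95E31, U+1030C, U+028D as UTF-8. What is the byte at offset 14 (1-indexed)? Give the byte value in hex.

1-indexed offset 14 is 0-indexed offset 13.
U+10E202 → 4-byte form F4 8E 88 82 at offsets 0–3.
U+95E31 → 4-byte form F2 95 B8 B1 at offsets 4–7.
U+1030C → 4-byte form F0 90 8C 8C at offsets 8–11.
U+028D → 2-byte form CA 8D at offsets 12–13.
Offset 13 falls in char 4's range; it's byte 2 of CA 8D = 0x8D.

0x8D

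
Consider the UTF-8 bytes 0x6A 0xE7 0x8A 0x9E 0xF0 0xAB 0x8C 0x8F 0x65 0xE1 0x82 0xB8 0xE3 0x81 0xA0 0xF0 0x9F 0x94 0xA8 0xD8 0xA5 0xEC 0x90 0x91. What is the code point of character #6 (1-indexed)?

Offset 0: leading byte 0x6A = 01101010 → 1-byte char #1 = 6A.
Offset 1: leading byte 0xE7 = 11100111 → 3-byte char #2 = E7 8A 9E.
Offset 4: leading byte 0xF0 = 11110000 → 4-byte char #3 = F0 AB 8C 8F.
Offset 8: leading byte 0x65 = 01100101 → 1-byte char #4 = 65.
Offset 9: leading byte 0xE1 = 11100001 → 3-byte char #5 = E1 82 B8.
Offset 12: leading byte 0xE3 = 11100011 → 3-byte char #6 = E3 81 A0.
Leading byte 0xE3 = 11100011 matches 1110xxxx → 3-byte sequence.
Byte 1: 0xE3 = 11100011, payload 0011 (4 bits).
Byte 2: 0x81 = 10000001 (10xxxxxx ✓), payload 000001.
Byte 3: 0xA0 = 10100000 (10xxxxxx ✓), payload 100000.
Concatenate: 0011000001100000 = 0x3060 (16 bits → U+3060).

U+3060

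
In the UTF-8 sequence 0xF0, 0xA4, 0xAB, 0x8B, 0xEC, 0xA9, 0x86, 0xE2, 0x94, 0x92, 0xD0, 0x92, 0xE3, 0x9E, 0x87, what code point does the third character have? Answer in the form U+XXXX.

Offset 0: leading byte 0xF0 = 11110000 → 4-byte char #1 = F0 A4 AB 8B.
Offset 4: leading byte 0xEC = 11101100 → 3-byte char #2 = EC A9 86.
Offset 7: leading byte 0xE2 = 11100010 → 3-byte char #3 = E2 94 92.
Leading byte 0xE2 = 11100010 matches 1110xxxx → 3-byte sequence.
Byte 1: 0xE2 = 11100010, payload 0010 (4 bits).
Byte 2: 0x94 = 10010100 (10xxxxxx ✓), payload 010100.
Byte 3: 0x92 = 10010010 (10xxxxxx ✓), payload 010010.
Concatenate: 0010010100010010 = 0x2512 (16 bits → U+2512).

U+2512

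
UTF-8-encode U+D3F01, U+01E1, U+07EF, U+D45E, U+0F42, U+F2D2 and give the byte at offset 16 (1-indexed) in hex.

1-indexed offset 16 is 0-indexed offset 15.
U+D3F01 → 4-byte form F3 93 BC 81 at offsets 0–3.
U+01E1 → 2-byte form C7 A1 at offsets 4–5.
U+07EF → 2-byte form DF AF at offsets 6–7.
U+D45E → 3-byte form ED 91 9E at offsets 8–10.
U+0F42 → 3-byte form E0 BD 82 at offsets 11–13.
U+F2D2 → 3-byte form EF 8B 92 at offsets 14–16.
Offset 15 falls in char 6's range; it's byte 2 of EF 8B 92 = 0x8B.

0x8B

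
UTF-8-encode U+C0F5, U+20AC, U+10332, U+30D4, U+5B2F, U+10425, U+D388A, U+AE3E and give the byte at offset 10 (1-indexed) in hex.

1-indexed offset 10 is 0-indexed offset 9.
U+C0F5 → 3-byte form EC 83 B5 at offsets 0–2.
U+20AC → 3-byte form E2 82 AC at offsets 3–5.
U+10332 → 4-byte form F0 90 8C B2 at offsets 6–9.
Offset 9 falls in char 3's range; it's byte 4 of F0 90 8C B2 = 0xB2.

0xB2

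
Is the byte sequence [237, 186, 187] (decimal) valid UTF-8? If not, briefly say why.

invalid (encodes a surrogate (U+D800–U+DFFF))

Structurally a 3-byte sequence; payload = 0xDEBB.
But 0xDEBB is in U+D800–U+DFFF, the surrogate range. Surrogates are not Unicode scalar values and are forbidden in UTF-8.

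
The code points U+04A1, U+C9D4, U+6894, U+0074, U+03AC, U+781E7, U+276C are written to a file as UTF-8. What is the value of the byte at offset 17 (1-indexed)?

0x9D

1-indexed offset 17 is 0-indexed offset 16.
U+04A1 → 2-byte form D2 A1 at offsets 0–1.
U+C9D4 → 3-byte form EC A7 94 at offsets 2–4.
U+6894 → 3-byte form E6 A2 94 at offsets 5–7.
U+0074 → 1-byte form 74 at offsets 8–8.
U+03AC → 2-byte form CE AC at offsets 9–10.
U+781E7 → 4-byte form F1 B8 87 A7 at offsets 11–14.
U+276C → 3-byte form E2 9D AC at offsets 15–17.
Offset 16 falls in char 7's range; it's byte 2 of E2 9D AC = 0x9D.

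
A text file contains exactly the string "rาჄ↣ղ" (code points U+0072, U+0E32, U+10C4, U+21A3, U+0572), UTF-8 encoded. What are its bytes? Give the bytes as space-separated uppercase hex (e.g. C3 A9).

72 E0 B8 B2 E1 83 84 E2 86 A3 D5 B2

U+0072: 1-byte form → 72.
U+0E32: 3-byte form → E0 B8 B2.
U+10C4: 3-byte form → E1 83 84.
U+21A3: 3-byte form → E2 86 A3.
U+0572: 2-byte form → D5 B2.
Concatenated (12 bytes): 72 E0 B8 B2 E1 83 84 E2 86 A3 D5 B2.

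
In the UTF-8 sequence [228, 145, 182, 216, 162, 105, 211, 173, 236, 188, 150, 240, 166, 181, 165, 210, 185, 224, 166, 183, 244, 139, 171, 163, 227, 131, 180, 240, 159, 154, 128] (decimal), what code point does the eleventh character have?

U+1F680

Offset 0: leading byte 0xE4 = 11100100 → 3-byte char #1 = E4 91 B6.
Offset 3: leading byte 0xD8 = 11011000 → 2-byte char #2 = D8 A2.
Offset 5: leading byte 0x69 = 01101001 → 1-byte char #3 = 69.
Offset 6: leading byte 0xD3 = 11010011 → 2-byte char #4 = D3 AD.
Offset 8: leading byte 0xEC = 11101100 → 3-byte char #5 = EC BC 96.
Offset 11: leading byte 0xF0 = 11110000 → 4-byte char #6 = F0 A6 B5 A5.
Offset 15: leading byte 0xD2 = 11010010 → 2-byte char #7 = D2 B9.
Offset 17: leading byte 0xE0 = 11100000 → 3-byte char #8 = E0 A6 B7.
Offset 20: leading byte 0xF4 = 11110100 → 4-byte char #9 = F4 8B AB A3.
Offset 24: leading byte 0xE3 = 11100011 → 3-byte char #10 = E3 83 B4.
Offset 27: leading byte 0xF0 = 11110000 → 4-byte char #11 = F0 9F 9A 80.
Leading byte 0xF0 = 11110000 matches 11110xxx → 4-byte sequence.
Byte 1: 0xF0 = 11110000, payload 000 (3 bits).
Byte 2: 0x9F = 10011111 (10xxxxxx ✓), payload 011111.
Byte 3: 0x9A = 10011010 (10xxxxxx ✓), payload 011010.
Byte 4: 0x80 = 10000000 (10xxxxxx ✓), payload 000000.
Concatenate: 000011111011010000000 = 0x1F680 (21 bits → U+1F680).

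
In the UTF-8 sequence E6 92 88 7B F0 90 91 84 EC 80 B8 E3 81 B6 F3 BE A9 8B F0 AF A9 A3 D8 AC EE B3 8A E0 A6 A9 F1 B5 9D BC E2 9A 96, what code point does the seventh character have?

Offset 0: leading byte 0xE6 = 11100110 → 3-byte char #1 = E6 92 88.
Offset 3: leading byte 0x7B = 01111011 → 1-byte char #2 = 7B.
Offset 4: leading byte 0xF0 = 11110000 → 4-byte char #3 = F0 90 91 84.
Offset 8: leading byte 0xEC = 11101100 → 3-byte char #4 = EC 80 B8.
Offset 11: leading byte 0xE3 = 11100011 → 3-byte char #5 = E3 81 B6.
Offset 14: leading byte 0xF3 = 11110011 → 4-byte char #6 = F3 BE A9 8B.
Offset 18: leading byte 0xF0 = 11110000 → 4-byte char #7 = F0 AF A9 A3.
Leading byte 0xF0 = 11110000 matches 11110xxx → 4-byte sequence.
Byte 1: 0xF0 = 11110000, payload 000 (3 bits).
Byte 2: 0xAF = 10101111 (10xxxxxx ✓), payload 101111.
Byte 3: 0xA9 = 10101001 (10xxxxxx ✓), payload 101001.
Byte 4: 0xA3 = 10100011 (10xxxxxx ✓), payload 100011.
Concatenate: 000101111101001100011 = 0x2FA63 (21 bits → U+2FA63).

U+2FA63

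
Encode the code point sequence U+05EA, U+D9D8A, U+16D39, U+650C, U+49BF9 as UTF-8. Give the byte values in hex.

D7 AA F3 99 B6 8A F0 96 B4 B9 E6 94 8C F1 89 AF B9

U+05EA: 2-byte form → D7 AA.
U+D9D8A: 4-byte form → F3 99 B6 8A.
U+16D39: 4-byte form → F0 96 B4 B9.
U+650C: 3-byte form → E6 94 8C.
U+49BF9: 4-byte form → F1 89 AF B9.
Concatenated (17 bytes): D7 AA F3 99 B6 8A F0 96 B4 B9 E6 94 8C F1 89 AF B9.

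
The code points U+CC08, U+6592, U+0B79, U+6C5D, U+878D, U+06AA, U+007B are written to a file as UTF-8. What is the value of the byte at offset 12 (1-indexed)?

1-indexed offset 12 is 0-indexed offset 11.
U+CC08 → 3-byte form EC B0 88 at offsets 0–2.
U+6592 → 3-byte form E6 96 92 at offsets 3–5.
U+0B79 → 3-byte form E0 AD B9 at offsets 6–8.
U+6C5D → 3-byte form E6 B1 9D at offsets 9–11.
Offset 11 falls in char 4's range; it's byte 3 of E6 B1 9D = 0x9D.

0x9D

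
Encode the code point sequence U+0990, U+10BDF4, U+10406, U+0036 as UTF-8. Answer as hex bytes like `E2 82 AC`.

U+0990: 3-byte form → E0 A6 90.
U+10BDF4: 4-byte form → F4 8B B7 B4.
U+10406: 4-byte form → F0 90 90 86.
U+0036: 1-byte form → 36.
Concatenated (12 bytes): E0 A6 90 F4 8B B7 B4 F0 90 90 86 36.

E0 A6 90 F4 8B B7 B4 F0 90 90 86 36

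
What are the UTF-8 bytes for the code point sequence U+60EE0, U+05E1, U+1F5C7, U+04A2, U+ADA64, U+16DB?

U+60EE0: 4-byte form → F1 A0 BB A0.
U+05E1: 2-byte form → D7 A1.
U+1F5C7: 4-byte form → F0 9F 97 87.
U+04A2: 2-byte form → D2 A2.
U+ADA64: 4-byte form → F2 AD A9 A4.
U+16DB: 3-byte form → E1 9B 9B.
Concatenated (19 bytes): F1 A0 BB A0 D7 A1 F0 9F 97 87 D2 A2 F2 AD A9 A4 E1 9B 9B.

F1 A0 BB A0 D7 A1 F0 9F 97 87 D2 A2 F2 AD A9 A4 E1 9B 9B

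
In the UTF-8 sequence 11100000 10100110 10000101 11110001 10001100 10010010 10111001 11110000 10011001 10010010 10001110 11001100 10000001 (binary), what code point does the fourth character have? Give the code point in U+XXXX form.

U+0301

Offset 0: leading byte 0xE0 = 11100000 → 3-byte char #1 = E0 A6 85.
Offset 3: leading byte 0xF1 = 11110001 → 4-byte char #2 = F1 8C 92 B9.
Offset 7: leading byte 0xF0 = 11110000 → 4-byte char #3 = F0 99 92 8E.
Offset 11: leading byte 0xCC = 11001100 → 2-byte char #4 = CC 81.
Leading byte 0xCC = 11001100 matches 110xxxxx → 2-byte sequence.
Byte 1: 0xCC = 11001100, payload 01100 (5 bits).
Byte 2: 0x81 = 10000001 (10xxxxxx ✓), payload 000001.
Concatenate: 01100000001 = 0x301 (11 bits → U+0301).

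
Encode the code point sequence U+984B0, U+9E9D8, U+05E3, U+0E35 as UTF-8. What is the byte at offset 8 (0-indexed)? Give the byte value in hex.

U+984B0 → 4-byte form F2 98 92 B0 at offsets 0–3.
U+9E9D8 → 4-byte form F2 9E A7 98 at offsets 4–7.
U+05E3 → 2-byte form D7 A3 at offsets 8–9.
Offset 8 falls in char 3's range; it's byte 1 of D7 A3 = 0xD7.

0xD7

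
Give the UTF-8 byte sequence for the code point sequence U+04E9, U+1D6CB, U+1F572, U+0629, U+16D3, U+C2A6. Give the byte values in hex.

D3 A9 F0 9D 9B 8B F0 9F 95 B2 D8 A9 E1 9B 93 EC 8A A6

U+04E9: 2-byte form → D3 A9.
U+1D6CB: 4-byte form → F0 9D 9B 8B.
U+1F572: 4-byte form → F0 9F 95 B2.
U+0629: 2-byte form → D8 A9.
U+16D3: 3-byte form → E1 9B 93.
U+C2A6: 3-byte form → EC 8A A6.
Concatenated (18 bytes): D3 A9 F0 9D 9B 8B F0 9F 95 B2 D8 A9 E1 9B 93 EC 8A A6.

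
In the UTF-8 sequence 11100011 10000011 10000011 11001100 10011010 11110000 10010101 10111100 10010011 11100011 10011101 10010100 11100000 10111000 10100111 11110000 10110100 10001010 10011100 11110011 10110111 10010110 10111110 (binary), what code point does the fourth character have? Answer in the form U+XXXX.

Offset 0: leading byte 0xE3 = 11100011 → 3-byte char #1 = E3 83 83.
Offset 3: leading byte 0xCC = 11001100 → 2-byte char #2 = CC 9A.
Offset 5: leading byte 0xF0 = 11110000 → 4-byte char #3 = F0 95 BC 93.
Offset 9: leading byte 0xE3 = 11100011 → 3-byte char #4 = E3 9D 94.
Leading byte 0xE3 = 11100011 matches 1110xxxx → 3-byte sequence.
Byte 1: 0xE3 = 11100011, payload 0011 (4 bits).
Byte 2: 0x9D = 10011101 (10xxxxxx ✓), payload 011101.
Byte 3: 0x94 = 10010100 (10xxxxxx ✓), payload 010100.
Concatenate: 0011011101010100 = 0x3754 (16 bits → U+3754).

U+3754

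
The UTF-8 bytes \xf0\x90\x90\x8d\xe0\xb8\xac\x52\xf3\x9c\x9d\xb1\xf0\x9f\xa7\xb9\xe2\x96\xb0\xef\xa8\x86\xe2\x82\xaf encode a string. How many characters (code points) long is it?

Byte at offset 0: 0xF0 = 11110000 → 4-byte char (#1). Advance 4.
Byte at offset 4: 0xE0 = 11100000 → 3-byte char (#2). Advance 3.
Byte at offset 7: 0x52 = 01010010 → 1-byte char (#3). Advance 1.
Byte at offset 8: 0xF3 = 11110011 → 4-byte char (#4). Advance 4.
Byte at offset 12: 0xF0 = 11110000 → 4-byte char (#5). Advance 4.
Byte at offset 16: 0xE2 = 11100010 → 3-byte char (#6). Advance 3.
Byte at offset 19: 0xEF = 11101111 → 3-byte char (#7). Advance 3.
Byte at offset 22: 0xE2 = 11100010 → 3-byte char (#8). Advance 3.
Reached end at offset 25 after 8 code points.

8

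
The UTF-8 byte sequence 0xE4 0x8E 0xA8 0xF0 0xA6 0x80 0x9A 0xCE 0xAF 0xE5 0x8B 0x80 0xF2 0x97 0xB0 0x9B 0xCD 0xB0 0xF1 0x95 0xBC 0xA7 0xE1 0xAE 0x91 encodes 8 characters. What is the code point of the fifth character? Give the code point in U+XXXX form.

U+97C1B

Offset 0: leading byte 0xE4 = 11100100 → 3-byte char #1 = E4 8E A8.
Offset 3: leading byte 0xF0 = 11110000 → 4-byte char #2 = F0 A6 80 9A.
Offset 7: leading byte 0xCE = 11001110 → 2-byte char #3 = CE AF.
Offset 9: leading byte 0xE5 = 11100101 → 3-byte char #4 = E5 8B 80.
Offset 12: leading byte 0xF2 = 11110010 → 4-byte char #5 = F2 97 B0 9B.
Leading byte 0xF2 = 11110010 matches 11110xxx → 4-byte sequence.
Byte 1: 0xF2 = 11110010, payload 010 (3 bits).
Byte 2: 0x97 = 10010111 (10xxxxxx ✓), payload 010111.
Byte 3: 0xB0 = 10110000 (10xxxxxx ✓), payload 110000.
Byte 4: 0x9B = 10011011 (10xxxxxx ✓), payload 011011.
Concatenate: 010010111110000011011 = 0x97C1B (21 bits → U+97C1B).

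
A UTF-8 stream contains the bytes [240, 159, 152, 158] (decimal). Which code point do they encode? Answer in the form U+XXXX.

Leading byte 0xF0 = 11110000 matches 11110xxx → 4-byte sequence.
Byte 1: 0xF0 = 11110000, payload 000 (3 bits).
Byte 2: 0x9F = 10011111 (10xxxxxx ✓), payload 011111.
Byte 3: 0x98 = 10011000 (10xxxxxx ✓), payload 011000.
Byte 4: 0x9E = 10011110 (10xxxxxx ✓), payload 011110.
Concatenate: 000011111011000011110 = 0x1F61E (21 bits → U+1F61E).

U+1F61E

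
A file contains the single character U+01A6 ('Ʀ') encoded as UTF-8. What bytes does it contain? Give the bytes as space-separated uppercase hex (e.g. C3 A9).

C6 A6

U+01A6 = 0x1A6 = 422 decimal. In range U+0080–U+07FF → 2-byte form: 110xxxxx 10xxxxxx.
Binary (11 bits): 00110100110.
Split 5+6: 00110 | 100110.
Byte 1: 11000110 = 0xC6.
Byte 2: 10100110 = 0xA6.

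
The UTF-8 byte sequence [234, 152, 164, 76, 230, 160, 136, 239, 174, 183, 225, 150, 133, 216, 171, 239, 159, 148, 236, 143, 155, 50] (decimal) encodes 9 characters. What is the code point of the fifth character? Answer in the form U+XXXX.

Offset 0: leading byte 0xEA = 11101010 → 3-byte char #1 = EA 98 A4.
Offset 3: leading byte 0x4C = 01001100 → 1-byte char #2 = 4C.
Offset 4: leading byte 0xE6 = 11100110 → 3-byte char #3 = E6 A0 88.
Offset 7: leading byte 0xEF = 11101111 → 3-byte char #4 = EF AE B7.
Offset 10: leading byte 0xE1 = 11100001 → 3-byte char #5 = E1 96 85.
Leading byte 0xE1 = 11100001 matches 1110xxxx → 3-byte sequence.
Byte 1: 0xE1 = 11100001, payload 0001 (4 bits).
Byte 2: 0x96 = 10010110 (10xxxxxx ✓), payload 010110.
Byte 3: 0x85 = 10000101 (10xxxxxx ✓), payload 000101.
Concatenate: 0001010110000101 = 0x1585 (16 bits → U+1585).

U+1585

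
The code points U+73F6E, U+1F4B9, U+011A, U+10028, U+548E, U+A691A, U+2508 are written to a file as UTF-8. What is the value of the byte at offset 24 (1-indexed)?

0x88

1-indexed offset 24 is 0-indexed offset 23.
U+73F6E → 4-byte form F1 B3 BD AE at offsets 0–3.
U+1F4B9 → 4-byte form F0 9F 92 B9 at offsets 4–7.
U+011A → 2-byte form C4 9A at offsets 8–9.
U+10028 → 4-byte form F0 90 80 A8 at offsets 10–13.
U+548E → 3-byte form E5 92 8E at offsets 14–16.
U+A691A → 4-byte form F2 A6 A4 9A at offsets 17–20.
U+2508 → 3-byte form E2 94 88 at offsets 21–23.
Offset 23 falls in char 7's range; it's byte 3 of E2 94 88 = 0x88.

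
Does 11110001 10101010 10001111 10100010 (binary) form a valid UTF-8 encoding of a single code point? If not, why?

Leading byte 0xF1 = 11110001 → 4-byte form.
Continuation bytes 0xAA=10101010, 0x8F=10001111, 0xA2=10100010 all match 10xxxxxx.
Decoded value 0x6A3E2 is ≥ 0x10000 (shortest form) and not a surrogate.

valid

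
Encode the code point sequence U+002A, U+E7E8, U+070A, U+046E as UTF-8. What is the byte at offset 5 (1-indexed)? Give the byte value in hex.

0xDC

1-indexed offset 5 is 0-indexed offset 4.
U+002A → 1-byte form 2A at offsets 0–0.
U+E7E8 → 3-byte form EE 9F A8 at offsets 1–3.
U+070A → 2-byte form DC 8A at offsets 4–5.
Offset 4 falls in char 3's range; it's byte 1 of DC 8A = 0xDC.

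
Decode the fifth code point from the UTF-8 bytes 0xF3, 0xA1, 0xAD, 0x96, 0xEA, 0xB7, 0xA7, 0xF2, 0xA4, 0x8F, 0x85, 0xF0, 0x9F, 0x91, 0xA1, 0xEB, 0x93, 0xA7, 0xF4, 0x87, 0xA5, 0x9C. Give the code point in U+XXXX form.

Offset 0: leading byte 0xF3 = 11110011 → 4-byte char #1 = F3 A1 AD 96.
Offset 4: leading byte 0xEA = 11101010 → 3-byte char #2 = EA B7 A7.
Offset 7: leading byte 0xF2 = 11110010 → 4-byte char #3 = F2 A4 8F 85.
Offset 11: leading byte 0xF0 = 11110000 → 4-byte char #4 = F0 9F 91 A1.
Offset 15: leading byte 0xEB = 11101011 → 3-byte char #5 = EB 93 A7.
Leading byte 0xEB = 11101011 matches 1110xxxx → 3-byte sequence.
Byte 1: 0xEB = 11101011, payload 1011 (4 bits).
Byte 2: 0x93 = 10010011 (10xxxxxx ✓), payload 010011.
Byte 3: 0xA7 = 10100111 (10xxxxxx ✓), payload 100111.
Concatenate: 1011010011100111 = 0xB4E7 (16 bits → U+B4E7).

U+B4E7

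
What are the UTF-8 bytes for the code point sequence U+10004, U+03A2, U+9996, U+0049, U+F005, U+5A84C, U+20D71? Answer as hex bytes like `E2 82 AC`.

U+10004: 4-byte form → F0 90 80 84.
U+03A2: 2-byte form → CE A2.
U+9996: 3-byte form → E9 A6 96.
U+0049: 1-byte form → 49.
U+F005: 3-byte form → EF 80 85.
U+5A84C: 4-byte form → F1 9A A1 8C.
U+20D71: 4-byte form → F0 A0 B5 B1.
Concatenated (21 bytes): F0 90 80 84 CE A2 E9 A6 96 49 EF 80 85 F1 9A A1 8C F0 A0 B5 B1.

F0 90 80 84 CE A2 E9 A6 96 49 EF 80 85 F1 9A A1 8C F0 A0 B5 B1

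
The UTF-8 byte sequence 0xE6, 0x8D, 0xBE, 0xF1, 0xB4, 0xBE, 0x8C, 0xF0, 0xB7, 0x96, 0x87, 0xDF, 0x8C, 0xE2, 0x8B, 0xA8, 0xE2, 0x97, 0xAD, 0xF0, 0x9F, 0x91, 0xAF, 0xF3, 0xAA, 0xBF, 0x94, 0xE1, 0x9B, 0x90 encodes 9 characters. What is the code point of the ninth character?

U+16D0

Offset 0: leading byte 0xE6 = 11100110 → 3-byte char #1 = E6 8D BE.
Offset 3: leading byte 0xF1 = 11110001 → 4-byte char #2 = F1 B4 BE 8C.
Offset 7: leading byte 0xF0 = 11110000 → 4-byte char #3 = F0 B7 96 87.
Offset 11: leading byte 0xDF = 11011111 → 2-byte char #4 = DF 8C.
Offset 13: leading byte 0xE2 = 11100010 → 3-byte char #5 = E2 8B A8.
Offset 16: leading byte 0xE2 = 11100010 → 3-byte char #6 = E2 97 AD.
Offset 19: leading byte 0xF0 = 11110000 → 4-byte char #7 = F0 9F 91 AF.
Offset 23: leading byte 0xF3 = 11110011 → 4-byte char #8 = F3 AA BF 94.
Offset 27: leading byte 0xE1 = 11100001 → 3-byte char #9 = E1 9B 90.
Leading byte 0xE1 = 11100001 matches 1110xxxx → 3-byte sequence.
Byte 1: 0xE1 = 11100001, payload 0001 (4 bits).
Byte 2: 0x9B = 10011011 (10xxxxxx ✓), payload 011011.
Byte 3: 0x90 = 10010000 (10xxxxxx ✓), payload 010000.
Concatenate: 0001011011010000 = 0x16D0 (16 bits → U+16D0).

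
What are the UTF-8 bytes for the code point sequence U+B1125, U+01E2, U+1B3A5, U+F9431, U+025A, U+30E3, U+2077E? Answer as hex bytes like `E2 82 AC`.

F2 B1 84 A5 C7 A2 F0 9B 8E A5 F3 B9 90 B1 C9 9A E3 83 A3 F0 A0 9D BE

U+B1125: 4-byte form → F2 B1 84 A5.
U+01E2: 2-byte form → C7 A2.
U+1B3A5: 4-byte form → F0 9B 8E A5.
U+F9431: 4-byte form → F3 B9 90 B1.
U+025A: 2-byte form → C9 9A.
U+30E3: 3-byte form → E3 83 A3.
U+2077E: 4-byte form → F0 A0 9D BE.
Concatenated (23 bytes): F2 B1 84 A5 C7 A2 F0 9B 8E A5 F3 B9 90 B1 C9 9A E3 83 A3 F0 A0 9D BE.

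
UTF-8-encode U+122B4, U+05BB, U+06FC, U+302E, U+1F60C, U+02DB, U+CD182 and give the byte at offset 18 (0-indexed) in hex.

0x8D

U+122B4 → 4-byte form F0 92 8A B4 at offsets 0–3.
U+05BB → 2-byte form D6 BB at offsets 4–5.
U+06FC → 2-byte form DB BC at offsets 6–7.
U+302E → 3-byte form E3 80 AE at offsets 8–10.
U+1F60C → 4-byte form F0 9F 98 8C at offsets 11–14.
U+02DB → 2-byte form CB 9B at offsets 15–16.
U+CD182 → 4-byte form F3 8D 86 82 at offsets 17–20.
Offset 18 falls in char 7's range; it's byte 2 of F3 8D 86 82 = 0x8D.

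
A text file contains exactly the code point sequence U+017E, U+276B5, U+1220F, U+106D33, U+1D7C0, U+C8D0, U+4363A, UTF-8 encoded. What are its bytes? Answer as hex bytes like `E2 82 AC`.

C5 BE F0 A7 9A B5 F0 92 88 8F F4 86 B4 B3 F0 9D 9F 80 EC A3 90 F1 83 98 BA

U+017E: 2-byte form → C5 BE.
U+276B5: 4-byte form → F0 A7 9A B5.
U+1220F: 4-byte form → F0 92 88 8F.
U+106D33: 4-byte form → F4 86 B4 B3.
U+1D7C0: 4-byte form → F0 9D 9F 80.
U+C8D0: 3-byte form → EC A3 90.
U+4363A: 4-byte form → F1 83 98 BA.
Concatenated (25 bytes): C5 BE F0 A7 9A B5 F0 92 88 8F F4 86 B4 B3 F0 9D 9F 80 EC A3 90 F1 83 98 BA.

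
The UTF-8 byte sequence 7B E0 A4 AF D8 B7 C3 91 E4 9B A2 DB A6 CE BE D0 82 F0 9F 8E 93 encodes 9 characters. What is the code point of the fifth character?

Offset 0: leading byte 0x7B = 01111011 → 1-byte char #1 = 7B.
Offset 1: leading byte 0xE0 = 11100000 → 3-byte char #2 = E0 A4 AF.
Offset 4: leading byte 0xD8 = 11011000 → 2-byte char #3 = D8 B7.
Offset 6: leading byte 0xC3 = 11000011 → 2-byte char #4 = C3 91.
Offset 8: leading byte 0xE4 = 11100100 → 3-byte char #5 = E4 9B A2.
Leading byte 0xE4 = 11100100 matches 1110xxxx → 3-byte sequence.
Byte 1: 0xE4 = 11100100, payload 0100 (4 bits).
Byte 2: 0x9B = 10011011 (10xxxxxx ✓), payload 011011.
Byte 3: 0xA2 = 10100010 (10xxxxxx ✓), payload 100010.
Concatenate: 0100011011100010 = 0x46E2 (16 bits → U+46E2).

U+46E2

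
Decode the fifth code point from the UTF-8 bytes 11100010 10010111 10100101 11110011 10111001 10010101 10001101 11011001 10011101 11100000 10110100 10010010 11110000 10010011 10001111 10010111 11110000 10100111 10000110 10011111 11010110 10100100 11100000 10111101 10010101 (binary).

U+133D7

Offset 0: leading byte 0xE2 = 11100010 → 3-byte char #1 = E2 97 A5.
Offset 3: leading byte 0xF3 = 11110011 → 4-byte char #2 = F3 B9 95 8D.
Offset 7: leading byte 0xD9 = 11011001 → 2-byte char #3 = D9 9D.
Offset 9: leading byte 0xE0 = 11100000 → 3-byte char #4 = E0 B4 92.
Offset 12: leading byte 0xF0 = 11110000 → 4-byte char #5 = F0 93 8F 97.
Leading byte 0xF0 = 11110000 matches 11110xxx → 4-byte sequence.
Byte 1: 0xF0 = 11110000, payload 000 (3 bits).
Byte 2: 0x93 = 10010011 (10xxxxxx ✓), payload 010011.
Byte 3: 0x8F = 10001111 (10xxxxxx ✓), payload 001111.
Byte 4: 0x97 = 10010111 (10xxxxxx ✓), payload 010111.
Concatenate: 000010011001111010111 = 0x133D7 (21 bits → U+133D7).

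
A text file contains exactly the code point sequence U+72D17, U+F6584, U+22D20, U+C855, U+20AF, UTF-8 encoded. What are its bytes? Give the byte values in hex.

F1 B2 B4 97 F3 B6 96 84 F0 A2 B4 A0 EC A1 95 E2 82 AF

U+72D17: 4-byte form → F1 B2 B4 97.
U+F6584: 4-byte form → F3 B6 96 84.
U+22D20: 4-byte form → F0 A2 B4 A0.
U+C855: 3-byte form → EC A1 95.
U+20AF: 3-byte form → E2 82 AF.
Concatenated (18 bytes): F1 B2 B4 97 F3 B6 96 84 F0 A2 B4 A0 EC A1 95 E2 82 AF.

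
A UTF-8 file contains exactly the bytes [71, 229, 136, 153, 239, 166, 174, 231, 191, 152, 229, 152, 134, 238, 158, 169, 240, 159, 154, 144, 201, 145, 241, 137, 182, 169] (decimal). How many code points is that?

Byte at offset 0: 0x47 = 01000111 → 1-byte char (#1). Advance 1.
Byte at offset 1: 0xE5 = 11100101 → 3-byte char (#2). Advance 3.
Byte at offset 4: 0xEF = 11101111 → 3-byte char (#3). Advance 3.
Byte at offset 7: 0xE7 = 11100111 → 3-byte char (#4). Advance 3.
Byte at offset 10: 0xE5 = 11100101 → 3-byte char (#5). Advance 3.
Byte at offset 13: 0xEE = 11101110 → 3-byte char (#6). Advance 3.
Byte at offset 16: 0xF0 = 11110000 → 4-byte char (#7). Advance 4.
Byte at offset 20: 0xC9 = 11001001 → 2-byte char (#8). Advance 2.
Byte at offset 22: 0xF1 = 11110001 → 4-byte char (#9). Advance 4.
Reached end at offset 26 after 9 code points.

9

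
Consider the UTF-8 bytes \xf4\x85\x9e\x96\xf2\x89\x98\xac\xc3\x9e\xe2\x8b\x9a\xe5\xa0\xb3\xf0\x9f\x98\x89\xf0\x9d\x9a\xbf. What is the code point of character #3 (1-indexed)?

U+00DE

Offset 0: leading byte 0xF4 = 11110100 → 4-byte char #1 = F4 85 9E 96.
Offset 4: leading byte 0xF2 = 11110010 → 4-byte char #2 = F2 89 98 AC.
Offset 8: leading byte 0xC3 = 11000011 → 2-byte char #3 = C3 9E.
Leading byte 0xC3 = 11000011 matches 110xxxxx → 2-byte sequence.
Byte 1: 0xC3 = 11000011, payload 00011 (5 bits).
Byte 2: 0x9E = 10011110 (10xxxxxx ✓), payload 011110.
Concatenate: 00011011110 = 0xDE (11 bits → U+00DE).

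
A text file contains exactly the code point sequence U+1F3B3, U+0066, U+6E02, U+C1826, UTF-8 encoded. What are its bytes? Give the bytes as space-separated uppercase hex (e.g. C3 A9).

U+1F3B3: 4-byte form → F0 9F 8E B3.
U+0066: 1-byte form → 66.
U+6E02: 3-byte form → E6 B8 82.
U+C1826: 4-byte form → F3 81 A0 A6.
Concatenated (12 bytes): F0 9F 8E B3 66 E6 B8 82 F3 81 A0 A6.

F0 9F 8E B3 66 E6 B8 82 F3 81 A0 A6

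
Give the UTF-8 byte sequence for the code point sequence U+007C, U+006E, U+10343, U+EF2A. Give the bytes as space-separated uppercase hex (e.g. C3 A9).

7C 6E F0 90 8D 83 EE BC AA

U+007C: 1-byte form → 7C.
U+006E: 1-byte form → 6E.
U+10343: 4-byte form → F0 90 8D 83.
U+EF2A: 3-byte form → EE BC AA.
Concatenated (9 bytes): 7C 6E F0 90 8D 83 EE BC AA.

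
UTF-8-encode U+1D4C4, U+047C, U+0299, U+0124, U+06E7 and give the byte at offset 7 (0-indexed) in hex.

U+1D4C4 → 4-byte form F0 9D 93 84 at offsets 0–3.
U+047C → 2-byte form D1 BC at offsets 4–5.
U+0299 → 2-byte form CA 99 at offsets 6–7.
Offset 7 falls in char 3's range; it's byte 2 of CA 99 = 0x99.

0x99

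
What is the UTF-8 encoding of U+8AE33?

F2 8A B8 B3

U+8AE33 = 0x8AE33 = 568883 decimal. In range U+10000–U+10FFFF → 4-byte form: 11110xxx 10xxxxxx 10xxxxxx 10xxxxxx.
Binary (21 bits): 010001010111000110011.
Split 3+6+6+6: 010 | 001010 | 111000 | 110011.
Byte 1: 11110010 = 0xF2.
Byte 2: 10001010 = 0x8A.
Byte 3: 10111000 = 0xB8.
Byte 4: 10110011 = 0xB3.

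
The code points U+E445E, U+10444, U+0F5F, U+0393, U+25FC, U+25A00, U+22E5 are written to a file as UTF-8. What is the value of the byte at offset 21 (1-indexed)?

0xE2

1-indexed offset 21 is 0-indexed offset 20.
U+E445E → 4-byte form F3 A4 91 9E at offsets 0–3.
U+10444 → 4-byte form F0 90 91 84 at offsets 4–7.
U+0F5F → 3-byte form E0 BD 9F at offsets 8–10.
U+0393 → 2-byte form CE 93 at offsets 11–12.
U+25FC → 3-byte form E2 97 BC at offsets 13–15.
U+25A00 → 4-byte form F0 A5 A8 80 at offsets 16–19.
U+22E5 → 3-byte form E2 8B A5 at offsets 20–22.
Offset 20 falls in char 7's range; it's byte 1 of E2 8B A5 = 0xE2.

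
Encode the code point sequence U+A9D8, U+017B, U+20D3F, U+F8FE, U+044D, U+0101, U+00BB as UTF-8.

U+A9D8: 3-byte form → EA A7 98.
U+017B: 2-byte form → C5 BB.
U+20D3F: 4-byte form → F0 A0 B4 BF.
U+F8FE: 3-byte form → EF A3 BE.
U+044D: 2-byte form → D1 8D.
U+0101: 2-byte form → C4 81.
U+00BB: 2-byte form → C2 BB.
Concatenated (18 bytes): EA A7 98 C5 BB F0 A0 B4 BF EF A3 BE D1 8D C4 81 C2 BB.

EA A7 98 C5 BB F0 A0 B4 BF EF A3 BE D1 8D C4 81 C2 BB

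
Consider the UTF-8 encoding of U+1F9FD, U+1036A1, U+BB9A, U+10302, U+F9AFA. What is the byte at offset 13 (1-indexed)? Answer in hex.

1-indexed offset 13 is 0-indexed offset 12.
U+1F9FD → 4-byte form F0 9F A7 BD at offsets 0–3.
U+1036A1 → 4-byte form F4 83 9A A1 at offsets 4–7.
U+BB9A → 3-byte form EB AE 9A at offsets 8–10.
U+10302 → 4-byte form F0 90 8C 82 at offsets 11–14.
Offset 12 falls in char 4's range; it's byte 2 of F0 90 8C 82 = 0x90.

0x90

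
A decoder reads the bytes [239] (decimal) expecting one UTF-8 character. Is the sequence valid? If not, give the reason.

Leading byte 0xEF = 11101111 → 3-byte form, but only 1 byte is present.

invalid (sequence truncated)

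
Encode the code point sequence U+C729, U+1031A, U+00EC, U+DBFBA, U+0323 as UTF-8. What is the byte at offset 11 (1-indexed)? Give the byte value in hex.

0x9B

1-indexed offset 11 is 0-indexed offset 10.
U+C729 → 3-byte form EC 9C A9 at offsets 0–2.
U+1031A → 4-byte form F0 90 8C 9A at offsets 3–6.
U+00EC → 2-byte form C3 AC at offsets 7–8.
U+DBFBA → 4-byte form F3 9B BE BA at offsets 9–12.
Offset 10 falls in char 4's range; it's byte 2 of F3 9B BE BA = 0x9B.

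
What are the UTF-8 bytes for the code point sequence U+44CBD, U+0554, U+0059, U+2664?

F1 84 B2 BD D5 94 59 E2 99 A4

U+44CBD: 4-byte form → F1 84 B2 BD.
U+0554: 2-byte form → D5 94.
U+0059: 1-byte form → 59.
U+2664: 3-byte form → E2 99 A4.
Concatenated (10 bytes): F1 84 B2 BD D5 94 59 E2 99 A4.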